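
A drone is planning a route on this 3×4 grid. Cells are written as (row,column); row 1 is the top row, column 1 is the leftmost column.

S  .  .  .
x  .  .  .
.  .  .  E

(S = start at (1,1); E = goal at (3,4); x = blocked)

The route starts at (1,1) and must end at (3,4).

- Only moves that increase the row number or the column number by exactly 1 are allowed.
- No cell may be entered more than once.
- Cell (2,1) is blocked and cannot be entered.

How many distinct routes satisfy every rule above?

A right/down-only route from (1,1) to (3,4) makes exactly 2 down-moves and 3 right-moves in some order.
With no other constraints that would be C(5,2) = 10 routes.
Subtract routes through each blocked cell (inclusion–exclusion for overlaps): − through (2,1): 4 → 6.
That gives 6 routes.

6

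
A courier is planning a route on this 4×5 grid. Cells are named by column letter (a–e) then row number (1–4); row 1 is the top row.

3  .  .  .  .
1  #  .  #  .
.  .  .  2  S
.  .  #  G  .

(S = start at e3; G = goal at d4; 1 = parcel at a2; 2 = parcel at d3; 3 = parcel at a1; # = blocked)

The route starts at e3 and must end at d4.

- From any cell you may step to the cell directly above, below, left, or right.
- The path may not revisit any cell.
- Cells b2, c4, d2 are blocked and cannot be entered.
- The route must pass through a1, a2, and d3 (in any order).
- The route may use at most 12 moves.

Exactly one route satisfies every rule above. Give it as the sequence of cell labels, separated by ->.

The budget equals the shortest possible length, so every move has to be on a shortest route through the required cells.
Route from e3: up 2 to e1, left 4 to a1, down 2 to a3, right 3 to d3, down 1 to d4 — 12 moves in all.
Check: all required cells visited; 12 ≤ 12 moves.

e3 -> e2 -> e1 -> d1 -> c1 -> b1 -> a1 -> a2 -> a3 -> b3 -> c3 -> d3 -> d4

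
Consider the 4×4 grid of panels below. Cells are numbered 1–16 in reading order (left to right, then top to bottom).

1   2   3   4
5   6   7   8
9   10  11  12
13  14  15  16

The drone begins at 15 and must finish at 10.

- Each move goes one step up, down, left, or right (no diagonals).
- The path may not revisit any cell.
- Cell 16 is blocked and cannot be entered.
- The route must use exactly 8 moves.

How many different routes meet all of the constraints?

Need simple routes of exactly 8 moves from 15 to 10 (Manhattan distance 2, so 3 moves are spent on a detour and 3 undoing it).
Branch systematically from the start, pruning whenever the remaining move budget drops below the Manhattan distance to 10 or differs from it in parity. Grouping the completions by first move — via 11: 10; via 14: 2 — and summing: 10 + 2 = 12.
That gives 12 routes.

12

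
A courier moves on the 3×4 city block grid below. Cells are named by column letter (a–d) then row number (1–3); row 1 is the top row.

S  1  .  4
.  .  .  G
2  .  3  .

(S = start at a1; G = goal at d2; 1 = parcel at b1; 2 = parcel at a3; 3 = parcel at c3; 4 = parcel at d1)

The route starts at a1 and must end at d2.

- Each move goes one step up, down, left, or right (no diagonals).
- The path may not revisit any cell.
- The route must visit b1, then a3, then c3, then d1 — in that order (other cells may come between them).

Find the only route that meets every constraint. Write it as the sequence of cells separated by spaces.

a1 b1 b2 a2 a3 b3 c3 c2 c1 d1 d2

The waypoints must appear in the order b1, a3, c3, d1, with no cell reused.
Route from a1: right 1 to b1, down 1 to b2, left 1 to a2, down 1 to a3, right 2 to c3, up 2 to c1, right 1 to d1, down 1 to d2 — 10 moves in all.
Check: order respected (1 at step 1, 2 at step 4, 3 at step 6, 4 at step 9).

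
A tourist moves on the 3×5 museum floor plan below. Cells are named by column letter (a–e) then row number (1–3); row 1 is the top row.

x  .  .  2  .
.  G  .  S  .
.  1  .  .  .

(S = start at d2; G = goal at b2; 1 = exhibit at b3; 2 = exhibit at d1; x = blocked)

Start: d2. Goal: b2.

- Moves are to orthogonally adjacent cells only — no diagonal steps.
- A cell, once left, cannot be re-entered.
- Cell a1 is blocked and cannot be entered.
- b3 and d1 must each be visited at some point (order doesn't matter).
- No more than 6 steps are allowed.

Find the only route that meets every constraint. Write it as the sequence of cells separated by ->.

d2 -> d1 -> c1 -> c2 -> c3 -> b3 -> b2

The budget equals the shortest possible length, so every move has to be on a shortest route through the required cells.
Route from d2: up to d1, left to c1, 2× down (reaching c3), left to b3, up to b2 — 6 moves in all.
Check: all required cells visited; 6 ≤ 6 moves.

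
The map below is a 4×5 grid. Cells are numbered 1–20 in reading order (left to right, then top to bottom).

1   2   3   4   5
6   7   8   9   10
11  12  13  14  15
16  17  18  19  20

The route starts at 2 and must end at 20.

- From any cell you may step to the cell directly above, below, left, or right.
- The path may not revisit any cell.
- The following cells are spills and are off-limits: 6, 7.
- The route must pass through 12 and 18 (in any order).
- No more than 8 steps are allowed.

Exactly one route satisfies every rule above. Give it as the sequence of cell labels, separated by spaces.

The budget equals the shortest possible length, so every move has to be on a shortest route through the required cells.
Route from 2: right 1 to 3, down 2 to 13, left 1 to 12, down 1 to 17, right 3 to 20 — 8 moves in all.
Check: all required cells visited; 8 ≤ 8 moves.

2 3 8 13 12 17 18 19 20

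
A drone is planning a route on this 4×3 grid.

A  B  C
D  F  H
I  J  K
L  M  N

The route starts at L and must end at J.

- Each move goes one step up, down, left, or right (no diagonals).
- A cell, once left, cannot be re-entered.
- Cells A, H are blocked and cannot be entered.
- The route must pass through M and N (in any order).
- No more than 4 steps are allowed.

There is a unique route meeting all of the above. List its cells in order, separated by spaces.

Any route must reach M and N and still end at J within 4 moves, so the order of the required stops is forced.
Route from L: right 2 to N, up 1 to K, left 1 to J — 4 moves in all.
Check: all required cells visited; 4 ≤ 4 moves.

L M N K J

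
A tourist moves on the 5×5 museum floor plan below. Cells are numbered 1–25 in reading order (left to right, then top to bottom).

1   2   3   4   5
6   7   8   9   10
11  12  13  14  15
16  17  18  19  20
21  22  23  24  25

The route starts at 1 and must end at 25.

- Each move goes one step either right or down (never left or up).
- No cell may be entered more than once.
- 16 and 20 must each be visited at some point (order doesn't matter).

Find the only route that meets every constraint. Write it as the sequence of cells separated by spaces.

Moves only go right or down, so the column and row indices never decrease.
Route from 1: down 3 to 16, right 4 to 20, down 1 to 25 — 8 moves in all.
Check: all required cells visited.

1 6 11 16 17 18 19 20 25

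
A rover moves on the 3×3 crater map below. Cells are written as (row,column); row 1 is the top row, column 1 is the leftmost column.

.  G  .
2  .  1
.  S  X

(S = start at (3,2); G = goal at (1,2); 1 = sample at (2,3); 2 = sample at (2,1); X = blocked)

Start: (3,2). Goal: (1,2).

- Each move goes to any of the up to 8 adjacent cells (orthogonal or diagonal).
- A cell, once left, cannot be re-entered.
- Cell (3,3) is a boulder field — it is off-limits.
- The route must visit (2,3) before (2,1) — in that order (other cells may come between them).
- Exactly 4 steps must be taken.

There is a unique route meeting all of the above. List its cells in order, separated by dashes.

(3,2) - (2,3) - (2,2) - (2,1) - (1,2)

The waypoints must appear in the order (2,3), (2,1), with no cell reused.
Route from (3,2): up-right to (2,3), 2× left (reaching (2,1)), up-right to (1,2) — 4 moves in all.
Check: order respected (1 at step 1, 2 at step 3); 4 moves as required.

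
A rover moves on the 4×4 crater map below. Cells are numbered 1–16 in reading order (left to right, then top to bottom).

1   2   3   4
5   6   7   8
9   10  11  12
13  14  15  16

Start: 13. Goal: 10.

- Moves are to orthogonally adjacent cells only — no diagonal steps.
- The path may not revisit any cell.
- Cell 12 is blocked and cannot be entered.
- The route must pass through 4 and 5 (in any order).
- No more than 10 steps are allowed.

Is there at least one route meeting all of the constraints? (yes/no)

One route that works: 13 → 9 → 5 → 1 → 2 → 3 → 4 → 8 → 7 → 11 → 10.

yes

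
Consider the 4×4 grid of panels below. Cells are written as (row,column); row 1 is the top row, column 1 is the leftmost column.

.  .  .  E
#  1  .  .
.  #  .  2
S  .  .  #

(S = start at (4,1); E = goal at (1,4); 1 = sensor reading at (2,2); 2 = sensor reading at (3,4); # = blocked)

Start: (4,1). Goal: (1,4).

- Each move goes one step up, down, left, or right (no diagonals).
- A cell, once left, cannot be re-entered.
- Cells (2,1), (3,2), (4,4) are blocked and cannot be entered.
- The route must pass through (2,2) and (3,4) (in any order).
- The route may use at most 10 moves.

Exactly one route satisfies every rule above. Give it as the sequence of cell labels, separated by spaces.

(4,1) (4,2) (4,3) (3,3) (3,4) (2,4) (2,3) (2,2) (1,2) (1,3) (1,4)

The 10-move cap with required stops at (2,2), (3,4) leaves no slack for detours.
Route from (4,1): 2× right (reaching (4,3)), up to (3,3), right to (3,4), up to (2,4), 2× left (reaching (2,2)), up to (1,2), 2× right (reaching (1,4)) — 10 moves in all.
Check: all required cells visited; 10 ≤ 10 moves.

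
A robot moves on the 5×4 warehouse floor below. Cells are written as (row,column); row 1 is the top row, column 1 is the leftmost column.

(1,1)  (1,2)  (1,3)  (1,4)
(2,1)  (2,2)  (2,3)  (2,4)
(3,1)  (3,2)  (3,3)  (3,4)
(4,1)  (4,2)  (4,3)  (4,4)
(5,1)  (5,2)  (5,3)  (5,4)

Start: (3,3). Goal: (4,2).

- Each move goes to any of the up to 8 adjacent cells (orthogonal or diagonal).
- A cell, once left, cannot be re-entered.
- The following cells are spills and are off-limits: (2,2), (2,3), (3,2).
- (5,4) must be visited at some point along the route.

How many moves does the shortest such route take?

Any route passes through (5,4) somewhere between (3,3) and (4,2). Summing Chebyshev distances along the two legs ((3,3) → (5,4) → (4,2)) gives a lower bound of 2 + 2 = 4 moves.
A route of 4 moves achieves this: (3,3) → (4,3) → (5,4) → (5,3) → (4,2).
Since 4 matches the lower bound, it is optimal.

4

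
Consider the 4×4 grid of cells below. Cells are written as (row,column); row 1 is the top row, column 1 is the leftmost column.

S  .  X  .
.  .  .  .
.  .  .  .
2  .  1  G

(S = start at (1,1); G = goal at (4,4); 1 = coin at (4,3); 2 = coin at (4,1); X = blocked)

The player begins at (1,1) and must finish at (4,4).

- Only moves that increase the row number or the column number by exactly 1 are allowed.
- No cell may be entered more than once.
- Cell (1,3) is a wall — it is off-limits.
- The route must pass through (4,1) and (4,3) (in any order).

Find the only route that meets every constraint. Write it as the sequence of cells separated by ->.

Moves only go right or down, so the column and row indices never decrease.
Route from (1,1): 3× down (reaching (4,1)), 3× right (reaching (4,4)) — 6 moves in all.
Check: all required cells visited.

(1,1) -> (2,1) -> (3,1) -> (4,1) -> (4,2) -> (4,3) -> (4,4)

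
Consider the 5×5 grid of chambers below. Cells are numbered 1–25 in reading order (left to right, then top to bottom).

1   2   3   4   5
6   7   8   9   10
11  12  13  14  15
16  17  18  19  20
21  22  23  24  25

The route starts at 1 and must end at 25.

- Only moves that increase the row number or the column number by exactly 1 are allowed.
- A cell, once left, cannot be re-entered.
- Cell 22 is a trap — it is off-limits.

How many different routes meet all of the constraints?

65

A right/down-only route from 1 to 25 makes exactly 4 down-moves and 4 right-moves in some order.
With no other constraints that would be C(8,4) = 70 routes.
Subtract routes through each blocked cell (inclusion–exclusion for overlaps): − through 22: 5 → 65.
That gives 65 routes.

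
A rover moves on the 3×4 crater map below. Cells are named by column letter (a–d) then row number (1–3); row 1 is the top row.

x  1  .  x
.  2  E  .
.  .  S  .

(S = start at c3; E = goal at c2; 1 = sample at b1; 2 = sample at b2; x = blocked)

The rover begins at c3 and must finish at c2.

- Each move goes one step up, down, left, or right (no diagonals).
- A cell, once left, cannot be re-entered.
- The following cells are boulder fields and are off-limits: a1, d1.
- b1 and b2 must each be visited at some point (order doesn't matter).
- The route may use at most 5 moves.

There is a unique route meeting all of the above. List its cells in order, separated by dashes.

The 5-move cap with required stops at b1, b2 leaves no slack for detours.
Route from c3: left 1 to b3, up 2 to b1, right 1 to c1, down 1 to c2 — 5 moves in all.
Check: all required cells visited; 5 ≤ 5 moves.

c3 - b3 - b2 - b1 - c1 - c2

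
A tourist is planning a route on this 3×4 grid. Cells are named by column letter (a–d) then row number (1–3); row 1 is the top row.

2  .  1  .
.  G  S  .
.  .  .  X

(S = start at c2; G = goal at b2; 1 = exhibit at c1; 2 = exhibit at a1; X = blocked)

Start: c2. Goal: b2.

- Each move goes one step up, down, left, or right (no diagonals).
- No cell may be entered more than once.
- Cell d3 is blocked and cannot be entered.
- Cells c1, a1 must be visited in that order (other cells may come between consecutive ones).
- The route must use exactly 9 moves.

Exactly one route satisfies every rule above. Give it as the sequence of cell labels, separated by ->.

c2 -> d2 -> d1 -> c1 -> b1 -> a1 -> a2 -> a3 -> b3 -> b2

The waypoints must appear in the order c1, a1, with no cell reused.
Route from c2: right to d2, up to d1, 3× left (reaching a1), 2× down (reaching a3), right to b3, up to b2 — 9 moves in all.
Check: order respected (1 at step 3, 2 at step 5); 9 moves as required.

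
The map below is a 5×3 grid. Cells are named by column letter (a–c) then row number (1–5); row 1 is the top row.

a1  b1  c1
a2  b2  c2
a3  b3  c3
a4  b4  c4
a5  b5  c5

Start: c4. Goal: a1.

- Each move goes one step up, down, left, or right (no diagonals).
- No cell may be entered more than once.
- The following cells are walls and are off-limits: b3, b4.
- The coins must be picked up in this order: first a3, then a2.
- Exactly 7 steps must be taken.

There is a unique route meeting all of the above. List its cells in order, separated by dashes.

c4 - c5 - b5 - a5 - a4 - a3 - a2 - a1

The waypoints must appear in the order a3, a2, with no cell reused.
Route from c4: down 1 to c5, left 2 to a5, up 4 to a1 — 7 moves in all.
Check: order respected (a3 at step 5, a2 at step 6); 7 moves as required.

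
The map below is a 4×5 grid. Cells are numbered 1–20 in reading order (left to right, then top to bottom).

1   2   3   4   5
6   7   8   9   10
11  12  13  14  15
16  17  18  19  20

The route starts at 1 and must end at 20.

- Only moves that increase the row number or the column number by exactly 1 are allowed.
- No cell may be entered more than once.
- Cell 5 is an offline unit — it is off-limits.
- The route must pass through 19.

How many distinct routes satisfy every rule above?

20

A right/down-only route from 1 to 20 makes exactly 3 down-moves and 4 right-moves in some order.
With no other constraints that would be C(7,3) = 35 routes.
Split at 19 and multiply the segment counts (each segment already excludes blocked cells): 1→19: 20; 19→20: 1; product = 20.
That gives 20 routes.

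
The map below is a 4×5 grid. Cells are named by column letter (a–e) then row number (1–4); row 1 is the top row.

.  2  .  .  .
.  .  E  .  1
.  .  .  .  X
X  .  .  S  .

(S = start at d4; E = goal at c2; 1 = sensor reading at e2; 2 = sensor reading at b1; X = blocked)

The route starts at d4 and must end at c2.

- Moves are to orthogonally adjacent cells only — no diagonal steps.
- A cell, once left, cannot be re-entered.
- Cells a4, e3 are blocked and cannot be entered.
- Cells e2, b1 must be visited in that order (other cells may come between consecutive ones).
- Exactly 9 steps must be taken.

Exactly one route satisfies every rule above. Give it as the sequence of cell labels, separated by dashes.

d4 - d3 - d2 - e2 - e1 - d1 - c1 - b1 - b2 - c2

The waypoints must appear in the order e2, b1, with no cell reused.
Route from d4: 2× up (reaching d2), right to e2, up to e1, 3× left (reaching b1), down to b2, right to c2 — 9 moves in all.
Check: order respected (1 at step 3, 2 at step 7); 9 moves as required.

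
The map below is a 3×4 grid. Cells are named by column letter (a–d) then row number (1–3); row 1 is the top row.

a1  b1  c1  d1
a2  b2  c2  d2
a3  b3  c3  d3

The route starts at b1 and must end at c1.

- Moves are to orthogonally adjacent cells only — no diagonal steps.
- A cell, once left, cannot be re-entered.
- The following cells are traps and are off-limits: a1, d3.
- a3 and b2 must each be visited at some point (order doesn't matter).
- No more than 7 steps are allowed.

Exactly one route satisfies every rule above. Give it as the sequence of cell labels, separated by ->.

Any route must reach a3 and b2 and still end at c1 within 7 moves, so the order of the required stops is forced.
Route from b1: down 1 to b2, left 1 to a2, down 1 to a3, right 2 to c3, up 2 to c1 — 7 moves in all.
Check: all required cells visited; 7 ≤ 7 moves.

b1 -> b2 -> a2 -> a3 -> b3 -> c3 -> c2 -> c1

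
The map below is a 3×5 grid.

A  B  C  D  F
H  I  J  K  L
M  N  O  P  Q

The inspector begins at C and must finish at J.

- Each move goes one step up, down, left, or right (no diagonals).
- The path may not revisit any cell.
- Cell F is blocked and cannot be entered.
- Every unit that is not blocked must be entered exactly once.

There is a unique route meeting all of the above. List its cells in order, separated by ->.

Need to visit all 14 open cells exactly once, starting at C and ending at J.
Cell L has only two open neighbours (Q and K), so the path must pass straight through it: one of those is the cell it's entered from and the other is where it exits.
Route from C: right to D, down to K, right to L, down to Q, 4× left (reaching M), 2× up (reaching A), right to B, down to I, right to J — 13 moves in all.
Check: all 14 open cells covered.

C -> D -> K -> L -> Q -> P -> O -> N -> M -> H -> A -> B -> I -> J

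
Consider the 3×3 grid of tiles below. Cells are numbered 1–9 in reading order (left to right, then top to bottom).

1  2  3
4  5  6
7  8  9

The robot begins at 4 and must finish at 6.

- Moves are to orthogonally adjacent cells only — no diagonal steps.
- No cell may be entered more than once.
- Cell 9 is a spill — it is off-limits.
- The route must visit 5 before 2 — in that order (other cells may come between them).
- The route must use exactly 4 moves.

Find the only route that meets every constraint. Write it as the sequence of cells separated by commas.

The waypoints must appear in the order 5, 2, with no cell reused.
Route from 4: right to 5, up to 2, right to 3, down to 6 — 4 moves in all.
Check: order respected (5 at step 1, 2 at step 2); 4 moves as required.

4, 5, 2, 3, 6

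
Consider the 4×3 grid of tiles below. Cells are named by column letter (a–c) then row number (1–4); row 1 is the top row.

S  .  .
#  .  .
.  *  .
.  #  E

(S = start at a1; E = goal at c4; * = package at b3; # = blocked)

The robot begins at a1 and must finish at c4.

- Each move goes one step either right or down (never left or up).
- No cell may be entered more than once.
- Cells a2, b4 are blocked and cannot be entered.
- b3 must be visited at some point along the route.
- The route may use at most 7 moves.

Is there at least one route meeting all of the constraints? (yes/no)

One route that works: a1 → b1 → b2 → b3 → c3 → c4.

yes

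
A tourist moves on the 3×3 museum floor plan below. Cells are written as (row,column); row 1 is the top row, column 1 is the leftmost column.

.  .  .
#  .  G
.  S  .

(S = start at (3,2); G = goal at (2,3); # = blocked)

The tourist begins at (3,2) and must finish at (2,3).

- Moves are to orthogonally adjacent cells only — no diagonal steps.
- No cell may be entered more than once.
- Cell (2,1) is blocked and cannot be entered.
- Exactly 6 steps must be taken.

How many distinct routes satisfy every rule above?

Need simple routes of exactly 6 moves from (3,2) to (2,3) (Manhattan distance 2, so 2 moves are spent on a detour and 2 undoing it).
No route satisfies every constraint, so the count is 0.

0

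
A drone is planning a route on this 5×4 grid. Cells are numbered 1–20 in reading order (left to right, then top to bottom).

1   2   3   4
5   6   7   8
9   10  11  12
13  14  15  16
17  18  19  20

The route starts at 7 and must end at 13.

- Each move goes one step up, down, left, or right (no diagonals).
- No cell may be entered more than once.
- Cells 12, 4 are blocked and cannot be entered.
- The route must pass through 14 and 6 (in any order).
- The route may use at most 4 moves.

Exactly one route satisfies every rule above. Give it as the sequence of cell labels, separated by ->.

The 4-move cap with required stops at 14, 6 leaves no slack for detours.
Route from 7: left to 6, 2× down (reaching 14), left to 13 — 4 moves in all.
Check: all required cells visited; 4 ≤ 4 moves.

7 -> 6 -> 10 -> 14 -> 13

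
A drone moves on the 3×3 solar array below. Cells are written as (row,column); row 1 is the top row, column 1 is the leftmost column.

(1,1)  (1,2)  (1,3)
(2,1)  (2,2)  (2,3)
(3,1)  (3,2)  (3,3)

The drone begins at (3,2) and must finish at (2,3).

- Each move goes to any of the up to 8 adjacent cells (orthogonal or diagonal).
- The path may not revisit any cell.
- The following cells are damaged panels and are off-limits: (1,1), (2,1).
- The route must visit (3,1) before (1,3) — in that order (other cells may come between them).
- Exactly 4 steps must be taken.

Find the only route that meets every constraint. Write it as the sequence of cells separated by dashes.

The waypoints must appear in the order (3,1), (1,3), with no cell reused.
Route from (3,2): left 1 to (3,1), up-right 2 to (1,3), down 1 to (2,3) — 4 moves in all.
Check: order respected ((3,1) at step 1, (1,3) at step 3); 4 moves as required.

(3,2) - (3,1) - (2,2) - (1,3) - (2,3)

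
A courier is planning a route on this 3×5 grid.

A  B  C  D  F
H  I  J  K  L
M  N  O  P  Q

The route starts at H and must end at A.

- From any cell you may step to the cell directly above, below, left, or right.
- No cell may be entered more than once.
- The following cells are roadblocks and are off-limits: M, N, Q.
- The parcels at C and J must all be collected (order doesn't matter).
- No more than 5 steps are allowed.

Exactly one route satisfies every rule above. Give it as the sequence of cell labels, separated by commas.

H, I, J, C, B, A

The budget equals the shortest possible length, so every move has to be on a shortest route through the required cells.
Route from H: right 2 to J, up 1 to C, left 2 to A — 5 moves in all.
Check: all required cells visited; 5 ≤ 5 moves.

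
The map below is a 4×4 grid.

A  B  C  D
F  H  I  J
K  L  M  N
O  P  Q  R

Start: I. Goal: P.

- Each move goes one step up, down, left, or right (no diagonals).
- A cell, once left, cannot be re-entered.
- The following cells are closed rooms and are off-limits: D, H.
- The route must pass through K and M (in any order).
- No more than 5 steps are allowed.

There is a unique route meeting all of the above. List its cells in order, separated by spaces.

The 5-move cap with required stops at K, M leaves no slack for detours.
Route from I: down 1 to M, left 2 to K, down 1 to O, right 1 to P — 5 moves in all.
Check: all required cells visited; 5 ≤ 5 moves.

I M L K O P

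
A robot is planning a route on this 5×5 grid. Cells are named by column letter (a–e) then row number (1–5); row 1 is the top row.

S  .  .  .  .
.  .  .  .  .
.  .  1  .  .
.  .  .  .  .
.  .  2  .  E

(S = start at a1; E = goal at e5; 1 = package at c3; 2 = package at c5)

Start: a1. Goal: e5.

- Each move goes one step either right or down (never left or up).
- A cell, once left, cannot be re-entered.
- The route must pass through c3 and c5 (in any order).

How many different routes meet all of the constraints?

A right/down-only route from a1 to e5 makes exactly 4 down-moves and 4 right-moves in some order.
With no other constraints that would be C(8,4) = 70 routes.
A monotone route can only reach the required cells in the order c3, c5, so split there and multiply the segment counts: a1→c3: 6; c3→c5: 1; c5→e5: 1; product = 6.
That gives 6 routes.

6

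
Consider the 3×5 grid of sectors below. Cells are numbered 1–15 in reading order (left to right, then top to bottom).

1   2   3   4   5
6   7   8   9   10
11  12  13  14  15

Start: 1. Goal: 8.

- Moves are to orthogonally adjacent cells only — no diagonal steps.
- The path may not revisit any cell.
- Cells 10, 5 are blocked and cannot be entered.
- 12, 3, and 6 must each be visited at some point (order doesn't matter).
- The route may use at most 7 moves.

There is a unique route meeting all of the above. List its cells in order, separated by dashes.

The 7-move cap with required stops at 12, 3, 6 leaves no slack for detours.
Route from 1: 2× down (reaching 11), right to 12, 2× up (reaching 2), right to 3, down to 8 — 7 moves in all.
Check: all required cells visited; 7 ≤ 7 moves.

1 - 6 - 11 - 12 - 7 - 2 - 3 - 8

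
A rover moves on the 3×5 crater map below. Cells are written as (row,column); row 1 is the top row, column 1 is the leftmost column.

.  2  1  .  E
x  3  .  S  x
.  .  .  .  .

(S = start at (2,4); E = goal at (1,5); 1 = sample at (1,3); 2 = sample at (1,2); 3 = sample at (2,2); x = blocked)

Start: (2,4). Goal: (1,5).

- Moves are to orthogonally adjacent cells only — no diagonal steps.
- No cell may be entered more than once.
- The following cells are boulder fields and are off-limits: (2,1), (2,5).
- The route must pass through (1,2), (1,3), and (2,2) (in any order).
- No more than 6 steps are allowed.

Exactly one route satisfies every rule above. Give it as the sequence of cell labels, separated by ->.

The 6-move cap with required stops at (1,2), (1,3), (2,2) leaves no slack for detours.
Route from (2,4): left 2 to (2,2), up 1 to (1,2), right 3 to (1,5) — 6 moves in all.
Check: all required cells visited; 6 ≤ 6 moves.

(2,4) -> (2,3) -> (2,2) -> (1,2) -> (1,3) -> (1,4) -> (1,5)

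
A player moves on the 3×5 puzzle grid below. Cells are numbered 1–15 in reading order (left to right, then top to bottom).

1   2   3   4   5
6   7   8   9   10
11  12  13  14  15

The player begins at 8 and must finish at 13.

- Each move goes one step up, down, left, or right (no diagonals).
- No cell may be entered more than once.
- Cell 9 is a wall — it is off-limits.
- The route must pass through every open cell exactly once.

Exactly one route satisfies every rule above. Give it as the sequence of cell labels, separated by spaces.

Need to visit all 14 open cells exactly once, starting at 8 and ending at 13.
Cell 4 has only two open neighbours (3 and 5), so the path must pass straight through it: one of those is the cell it's entered from and the other is where it exits.
Route from 8: left to 7, down to 12, left to 11, 2× up (reaching 1), 4× right (reaching 5), 2× down (reaching 15), 2× left (reaching 13) — 13 moves in all.
Check: all 14 open cells covered.

8 7 12 11 6 1 2 3 4 5 10 15 14 13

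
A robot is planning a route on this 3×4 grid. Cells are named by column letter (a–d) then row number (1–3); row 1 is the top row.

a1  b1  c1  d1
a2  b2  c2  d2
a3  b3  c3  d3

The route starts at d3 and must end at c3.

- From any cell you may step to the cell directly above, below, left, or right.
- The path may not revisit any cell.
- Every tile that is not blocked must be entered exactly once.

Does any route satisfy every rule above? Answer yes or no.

yes

One route that works: d3 → d2 → d1 → c1 → c2 → b2 → b1 → a1 → a2 → a3 → b3 → c3.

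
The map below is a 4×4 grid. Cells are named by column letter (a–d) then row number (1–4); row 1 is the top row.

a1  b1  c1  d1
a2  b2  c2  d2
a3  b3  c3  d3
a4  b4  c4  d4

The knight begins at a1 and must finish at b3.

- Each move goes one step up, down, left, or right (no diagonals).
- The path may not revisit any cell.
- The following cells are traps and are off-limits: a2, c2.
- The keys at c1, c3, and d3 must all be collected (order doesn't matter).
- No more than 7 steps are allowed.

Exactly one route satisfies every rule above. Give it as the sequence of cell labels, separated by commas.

The budget equals the shortest possible length, so every move has to be on a shortest route through the required cells.
Route from a1: right 3 to d1, down 2 to d3, left 2 to b3 — 7 moves in all.
Check: all required cells visited; 7 ≤ 7 moves.

a1, b1, c1, d1, d2, d3, c3, b3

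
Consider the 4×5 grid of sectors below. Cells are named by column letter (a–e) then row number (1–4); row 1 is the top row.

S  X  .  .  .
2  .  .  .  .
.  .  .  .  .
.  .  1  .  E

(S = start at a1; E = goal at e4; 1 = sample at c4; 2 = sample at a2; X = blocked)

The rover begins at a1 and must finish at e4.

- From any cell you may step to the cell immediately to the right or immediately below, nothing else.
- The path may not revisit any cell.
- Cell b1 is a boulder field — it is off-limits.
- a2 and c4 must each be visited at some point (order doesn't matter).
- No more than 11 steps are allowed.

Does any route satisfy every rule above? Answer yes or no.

One route that works: a1 → a2 → a3 → a4 → b4 → c4 → d4 → e4.

yes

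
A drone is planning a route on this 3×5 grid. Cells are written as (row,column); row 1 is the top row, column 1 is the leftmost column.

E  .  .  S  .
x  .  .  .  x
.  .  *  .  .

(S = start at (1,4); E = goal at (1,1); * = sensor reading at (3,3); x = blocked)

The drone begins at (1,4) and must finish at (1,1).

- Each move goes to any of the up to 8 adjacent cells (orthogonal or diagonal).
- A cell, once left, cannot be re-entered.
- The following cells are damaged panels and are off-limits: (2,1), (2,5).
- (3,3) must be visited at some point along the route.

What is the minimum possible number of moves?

4

Any route passes through (3,3) somewhere between (1,4) and (1,1). Summing Chebyshev distances along the two legs ((1,4) → (3,3) → (1,1)) gives a lower bound of 2 + 2 = 4 moves.
A route of 4 moves achieves this: (1,4) → (2,3) → (3,3) → (2,2) → (1,1).
Since 4 matches the lower bound, it is optimal.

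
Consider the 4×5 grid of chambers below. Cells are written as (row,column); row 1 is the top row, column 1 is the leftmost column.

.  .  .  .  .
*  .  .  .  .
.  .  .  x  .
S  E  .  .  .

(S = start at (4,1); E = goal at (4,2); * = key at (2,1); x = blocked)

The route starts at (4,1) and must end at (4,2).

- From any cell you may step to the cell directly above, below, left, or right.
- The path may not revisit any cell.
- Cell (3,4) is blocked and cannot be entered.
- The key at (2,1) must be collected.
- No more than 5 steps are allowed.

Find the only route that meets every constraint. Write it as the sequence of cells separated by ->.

The budget equals the shortest possible length, so every move has to be on a shortest route through the required cells.
Route from (4,1): up 2 to (2,1), right 1 to (2,2), down 2 to (4,2) — 5 moves in all.
Check: all required cells visited; 5 ≤ 5 moves.

(4,1) -> (3,1) -> (2,1) -> (2,2) -> (3,2) -> (4,2)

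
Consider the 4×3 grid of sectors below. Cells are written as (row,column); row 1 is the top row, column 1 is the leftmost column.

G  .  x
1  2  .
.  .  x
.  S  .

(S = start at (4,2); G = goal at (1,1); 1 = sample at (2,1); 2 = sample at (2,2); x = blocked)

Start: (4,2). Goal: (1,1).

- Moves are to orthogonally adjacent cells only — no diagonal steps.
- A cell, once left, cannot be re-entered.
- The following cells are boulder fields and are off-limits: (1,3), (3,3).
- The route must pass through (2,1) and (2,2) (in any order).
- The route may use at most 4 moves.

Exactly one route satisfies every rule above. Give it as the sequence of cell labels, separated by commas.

(4,2), (3,2), (2,2), (2,1), (1,1)

The 4-move cap with required stops at (2,1), (2,2) leaves no slack for detours.
Route from (4,2): up 2 to (2,2), left 1 to (2,1), up 1 to (1,1) — 4 moves in all.
Check: all required cells visited; 4 ≤ 4 moves.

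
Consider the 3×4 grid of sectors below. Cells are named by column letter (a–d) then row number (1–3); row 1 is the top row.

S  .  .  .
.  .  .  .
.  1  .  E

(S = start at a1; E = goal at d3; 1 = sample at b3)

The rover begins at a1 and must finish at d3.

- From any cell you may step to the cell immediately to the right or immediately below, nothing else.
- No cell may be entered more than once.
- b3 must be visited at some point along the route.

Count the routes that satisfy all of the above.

3

A right/down-only route from a1 to d3 makes exactly 2 down-moves and 3 right-moves in some order.
With no other constraints that would be C(5,2) = 10 routes.
Split at b3 and multiply the segment counts: a1→b3: 3; b3→d3: 1; product = 3.
That gives 3 routes.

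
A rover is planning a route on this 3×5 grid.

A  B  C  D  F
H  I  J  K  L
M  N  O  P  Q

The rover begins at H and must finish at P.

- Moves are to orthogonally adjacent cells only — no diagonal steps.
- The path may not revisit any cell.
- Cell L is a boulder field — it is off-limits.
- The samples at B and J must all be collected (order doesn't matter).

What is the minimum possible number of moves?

6

Any route passes through B and J in some order between H and P. Summing Manhattan distances along each leg and taking the cheapest ordering (H → B → J → P) gives a lower bound of 2 + 2 + 2 = 6 moves.
A route of 6 moves achieves this: H → A → B → I → J → O → P.
Since 6 matches the lower bound, it is optimal.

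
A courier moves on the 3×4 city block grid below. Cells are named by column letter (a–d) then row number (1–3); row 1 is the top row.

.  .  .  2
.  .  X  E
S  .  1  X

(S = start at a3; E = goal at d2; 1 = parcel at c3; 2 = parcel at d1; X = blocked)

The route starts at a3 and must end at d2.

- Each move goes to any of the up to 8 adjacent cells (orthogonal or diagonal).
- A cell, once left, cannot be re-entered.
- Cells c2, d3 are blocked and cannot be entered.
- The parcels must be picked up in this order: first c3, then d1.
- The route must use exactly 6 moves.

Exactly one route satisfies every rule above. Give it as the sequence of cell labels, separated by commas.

a3, b3, c3, b2, c1, d1, d2

The waypoints must appear in the order c3, d1, with no cell reused.
Route from a3: right 2 to c3, up-left 1 to b2, up-right 1 to c1, right 1 to d1, down 1 to d2 — 6 moves in all.
Check: order respected (1 at step 2, 2 at step 5); 6 moves as required.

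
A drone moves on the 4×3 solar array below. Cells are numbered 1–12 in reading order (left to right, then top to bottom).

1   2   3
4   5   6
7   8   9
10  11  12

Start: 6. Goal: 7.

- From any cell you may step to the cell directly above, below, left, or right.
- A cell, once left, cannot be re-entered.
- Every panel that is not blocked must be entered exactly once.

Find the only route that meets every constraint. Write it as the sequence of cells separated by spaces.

Need to visit all 12 open cells exactly once, starting at 6 and ending at 7.
Cell 3 has only two open neighbours (6 and 2), so the path must pass straight through it: one of those is the cell it's entered from and the other is where it exits.
Route from 6: up 1 to 3, left 2 to 1, down 1 to 4, right 1 to 5, down 1 to 8, right 1 to 9, down 1 to 12, left 2 to 10, up 1 to 7 — 11 moves in all.
Check: all 12 open cells covered.

6 3 2 1 4 5 8 9 12 11 10 7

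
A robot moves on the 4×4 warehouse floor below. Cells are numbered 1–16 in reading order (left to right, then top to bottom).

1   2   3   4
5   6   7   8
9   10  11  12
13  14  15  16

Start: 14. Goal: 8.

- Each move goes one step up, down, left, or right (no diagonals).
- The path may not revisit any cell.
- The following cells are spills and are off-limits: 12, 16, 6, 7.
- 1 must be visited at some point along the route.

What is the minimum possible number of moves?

8

Any route passes through 1 somewhere between 14 and 8. Summing Manhattan distances along the two legs (14 → 1 → 8) gives a lower bound of 4 + 4 = 8 moves.
A route of 8 moves achieves this: 14 → 10 → 9 → 5 → 1 → 2 → 3 → 4 → 8.
Since 8 matches the lower bound, it is optimal.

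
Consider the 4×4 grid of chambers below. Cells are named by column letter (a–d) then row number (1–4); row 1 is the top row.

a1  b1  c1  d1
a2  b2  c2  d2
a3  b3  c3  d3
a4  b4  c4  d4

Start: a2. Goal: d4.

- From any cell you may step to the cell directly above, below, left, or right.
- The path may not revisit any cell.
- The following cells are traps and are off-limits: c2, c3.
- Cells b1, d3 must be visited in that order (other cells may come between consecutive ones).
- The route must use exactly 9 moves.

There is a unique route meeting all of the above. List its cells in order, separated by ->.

The waypoints must appear in the order b1, d3, with no cell reused.
Route from a2: down 1 to a3, right 1 to b3, up 2 to b1, right 2 to d1, down 3 to d4 — 9 moves in all.
Check: order respected (b1 at step 4, d3 at step 8); 9 moves as required.

a2 -> a3 -> b3 -> b2 -> b1 -> c1 -> d1 -> d2 -> d3 -> d4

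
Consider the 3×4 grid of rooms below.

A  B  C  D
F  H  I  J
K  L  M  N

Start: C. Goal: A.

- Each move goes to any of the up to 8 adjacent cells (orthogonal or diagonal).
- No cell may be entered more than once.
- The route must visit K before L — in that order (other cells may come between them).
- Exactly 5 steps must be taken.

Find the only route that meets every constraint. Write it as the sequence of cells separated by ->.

C -> H -> K -> L -> F -> A

The waypoints must appear in the order K, L, with no cell reused.
Route from C: down-left 2 to K, right 1 to L, up-left 1 to F, up 1 to A — 5 moves in all.
Check: order respected (K at step 2, L at step 3); 5 moves as required.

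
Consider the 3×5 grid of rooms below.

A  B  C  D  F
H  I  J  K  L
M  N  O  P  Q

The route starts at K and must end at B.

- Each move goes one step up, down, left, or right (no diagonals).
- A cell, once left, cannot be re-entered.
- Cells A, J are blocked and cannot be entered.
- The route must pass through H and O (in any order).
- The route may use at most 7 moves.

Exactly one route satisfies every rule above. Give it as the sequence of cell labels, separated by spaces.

Any route must reach H and O and still end at B within 7 moves, so the order of the required stops is forced.
Route from K: down 1 to P, left 3 to M, up 1 to H, right 1 to I, up 1 to B — 7 moves in all.
Check: all required cells visited; 7 ≤ 7 moves.

K P O N M H I B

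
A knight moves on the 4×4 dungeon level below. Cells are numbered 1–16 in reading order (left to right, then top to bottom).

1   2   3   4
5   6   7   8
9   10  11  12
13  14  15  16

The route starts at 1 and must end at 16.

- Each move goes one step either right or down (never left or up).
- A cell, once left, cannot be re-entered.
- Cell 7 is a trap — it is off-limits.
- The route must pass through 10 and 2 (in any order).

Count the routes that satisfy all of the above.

3

A right/down-only route from 1 to 16 makes exactly 3 down-moves and 3 right-moves in some order.
With no other constraints that would be C(6,3) = 20 routes.
A monotone route can only reach the required cells in the order 2, 10, so split there and multiply the segment counts (each segment already excludes blocked cells): 1→2: 1; 2→10: 1; 10→16: 3; product = 3.
That gives 3 routes.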